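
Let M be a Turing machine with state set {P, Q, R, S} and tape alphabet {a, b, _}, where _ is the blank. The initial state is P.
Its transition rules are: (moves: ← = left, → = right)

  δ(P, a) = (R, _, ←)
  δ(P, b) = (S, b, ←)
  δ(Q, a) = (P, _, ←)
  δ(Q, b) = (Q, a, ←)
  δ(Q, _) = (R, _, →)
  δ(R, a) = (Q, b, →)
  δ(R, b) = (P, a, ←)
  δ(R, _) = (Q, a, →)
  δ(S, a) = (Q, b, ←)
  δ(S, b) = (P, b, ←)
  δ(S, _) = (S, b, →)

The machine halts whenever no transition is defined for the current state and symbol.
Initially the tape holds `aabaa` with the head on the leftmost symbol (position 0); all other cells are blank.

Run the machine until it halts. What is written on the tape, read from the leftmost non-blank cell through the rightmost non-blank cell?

abb_aa

state=P head=0 tape=__[a]abaa   (P,a)→(R,_,←)
state=R head=-1 tape=_[_]_abaa   (R,_)→(Q,a,→)
state=Q head=0 tape=_a[_]abaa   (Q,_)→(R,_,→)
state=R head=1 tape=_a_[a]baa   (R,a)→(Q,b,→)
state=Q head=2 tape=_a_b[b]aa   (Q,b)→(Q,a,←)
state=Q head=1 tape=_a_[b]aaa   (Q,b)→(Q,a,←)
state=Q head=0 tape=_a[_]aaaa   (Q,_)→(R,_,→)
state=R head=1 tape=_a_[a]aaa   (R,a)→(Q,b,→)
state=Q head=2 tape=_a_b[a]aa   (Q,a)→(P,_,←)
state=P head=1 tape=_a_[b]_aa   (P,b)→(S,b,←)
state=S head=0 tape=_a[_]b_aa   (S,_)→(S,b,→)
state=S head=1 tape=_ab[b]_aa   (S,b)→(P,b,←)
state=P head=0 tape=_a[b]b_aa   (P,b)→(S,b,←)
state=S head=-1 tape=_[a]bb_aa   (S,a)→(Q,b,←)
state=Q head=-2 tape=[_]bbb_aa   (Q,_)→(R,_,→)
state=R head=-1 tape=_[b]bb_aa   (R,b)→(P,a,←)
state=P head=-2 tape=[_]abb_aa
The non-blank tape span at halt is abb_aa.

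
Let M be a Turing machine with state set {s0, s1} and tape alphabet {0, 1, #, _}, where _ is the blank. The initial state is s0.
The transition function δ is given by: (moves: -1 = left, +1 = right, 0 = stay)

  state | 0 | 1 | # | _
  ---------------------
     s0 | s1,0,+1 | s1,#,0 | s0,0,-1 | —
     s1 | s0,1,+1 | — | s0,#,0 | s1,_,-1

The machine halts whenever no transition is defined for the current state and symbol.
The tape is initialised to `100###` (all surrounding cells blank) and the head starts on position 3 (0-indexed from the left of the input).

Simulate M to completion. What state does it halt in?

state=s0 head=3 tape=100[#]##_   (s0,#)→(s0,0,-1)
state=s0 head=2 tape=10[0]0##_   (s0,0)→(s1,0,+1)
state=s1 head=3 tape=100[0]##_   (s1,0)→(s0,1,+1)
state=s0 head=4 tape=1001[#]#_   (s0,#)→(s0,0,-1)
state=s0 head=3 tape=100[1]0#_   (s0,1)→(s1,#,0)
state=s1 head=3 tape=100[#]0#_   (s1,#)→(s0,#,0)
state=s0 head=3 tape=100[#]0#_   (s0,#)→(s0,0,-1)
state=s0 head=2 tape=10[0]00#_   (s0,0)→(s1,0,+1)
state=s1 head=3 tape=100[0]0#_   (s1,0)→(s0,1,+1)
state=s0 head=4 tape=1001[0]#_   (s0,0)→(s1,0,+1)
state=s1 head=5 tape=10010[#]_   (s1,#)→(s0,#,0)
state=s0 head=5 tape=10010[#]_   (s0,#)→(s0,0,-1)
state=s0 head=4 tape=1001[0]0_   (s0,0)→(s1,0,+1)
state=s1 head=5 tape=10010[0]_   (s1,0)→(s0,1,+1)
state=s0 head=6 tape=100101[_]
No transition is defined for (s0, _); M halts in state s0.

s0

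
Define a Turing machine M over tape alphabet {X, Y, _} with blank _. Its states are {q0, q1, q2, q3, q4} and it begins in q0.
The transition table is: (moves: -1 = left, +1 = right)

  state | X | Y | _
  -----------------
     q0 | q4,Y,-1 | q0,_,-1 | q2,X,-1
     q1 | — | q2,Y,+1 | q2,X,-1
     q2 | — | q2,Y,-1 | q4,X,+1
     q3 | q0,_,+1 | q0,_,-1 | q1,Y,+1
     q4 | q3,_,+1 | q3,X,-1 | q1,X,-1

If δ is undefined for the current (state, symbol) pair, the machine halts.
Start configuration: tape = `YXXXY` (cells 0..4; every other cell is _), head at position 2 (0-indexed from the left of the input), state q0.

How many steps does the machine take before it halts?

q0 | ___YX[X]XY   read X → write Y, move -1, go to q4
q4 | ___Y[X]YXY   read X → write _, move +1, go to q3
q3 | ___Y_[Y]XY   read Y → write _, move -1, go to q0
q0 | ___Y[_]_XY   read _ → write X, move -1, go to q2
q2 | ___[Y]X_XY   read Y → write Y, move -1, go to q2
q2 | __[_]YX_XY   read _ → write X, move +1, go to q4
q4 | __X[Y]X_XY   read Y → write X, move -1, go to q3
q3 | __[X]XX_XY   read X → write _, move +1, go to q0
q0 | ___[X]X_XY   read X → write Y, move -1, go to q4
q4 | __[_]YX_XY   read _ → write X, move -1, go to q1
q1 | _[_]XYX_XY   read _ → write X, move -1, go to q2
q2 | [_]XXYX_XY   read _ → write X, move +1, go to q4
q4 | X[X]XYX_XY   read X → write _, move +1, go to q3
q3 | X_[X]YX_XY   read X → write _, move +1, go to q0
q0 | X__[Y]X_XY   read Y → write _, move -1, go to q0
q0 | X_[_]_X_XY   read _ → write X, move -1, go to q2
q2 | X[_]X_X_XY   read _ → write X, move +1, go to q4
q4 | XX[X]_X_XY   read X → write _, move +1, go to q3
q3 | XX_[_]X_XY   read _ → write Y, move +1, go to q1
q1 | XX_Y[X]_XY
M halts after 19 transitions.

19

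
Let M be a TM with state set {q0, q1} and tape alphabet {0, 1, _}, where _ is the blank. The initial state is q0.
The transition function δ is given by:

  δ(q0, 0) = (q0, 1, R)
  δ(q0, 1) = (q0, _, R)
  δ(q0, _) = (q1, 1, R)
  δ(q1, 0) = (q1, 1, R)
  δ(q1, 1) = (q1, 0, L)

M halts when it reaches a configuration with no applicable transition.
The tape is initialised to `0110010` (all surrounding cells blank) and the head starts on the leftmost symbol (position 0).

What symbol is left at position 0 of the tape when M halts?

1

q0 | [0]110010__   read 0 → write 1, move R, go to q0
q0 | 1[1]10010__   read 1 → write _, move R, go to q0
q0 | 1_[1]0010__   read 1 → write _, move R, go to q0
q0 | 1__[0]010__   read 0 → write 1, move R, go to q0
q0 | 1__1[0]10__   read 0 → write 1, move R, go to q0
q0 | 1__11[1]0__   read 1 → write _, move R, go to q0
q0 | 1__11_[0]__   read 0 → write 1, move R, go to q0
q0 | 1__11_1[_]_   read _ → write 1, move R, go to q1
q1 | 1__11_11[_]
Cell 0 holds 1 when M halts.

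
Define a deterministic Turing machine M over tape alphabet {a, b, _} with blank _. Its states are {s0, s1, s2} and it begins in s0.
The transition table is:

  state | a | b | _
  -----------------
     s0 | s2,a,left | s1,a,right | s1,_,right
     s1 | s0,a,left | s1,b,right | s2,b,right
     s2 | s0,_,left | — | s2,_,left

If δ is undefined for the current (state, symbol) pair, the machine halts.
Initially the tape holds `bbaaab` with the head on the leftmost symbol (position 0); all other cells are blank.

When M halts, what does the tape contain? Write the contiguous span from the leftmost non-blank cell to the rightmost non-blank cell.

state=s0 head=0 tape=_[b]baaab   (s0,b)→(s1,a,right)
state=s1 head=1 tape=_a[b]aaab   (s1,b)→(s1,b,right)
state=s1 head=2 tape=_ab[a]aab   (s1,a)→(s0,a,left)
state=s0 head=1 tape=_a[b]aaab   (s0,b)→(s1,a,right)
state=s1 head=2 tape=_aa[a]aab   (s1,a)→(s0,a,left)
state=s0 head=1 tape=_a[a]aaab   (s0,a)→(s2,a,left)
state=s2 head=0 tape=_[a]aaaab   (s2,a)→(s0,_,left)
state=s0 head=-1 tape=[_]_aaaab   (s0,_)→(s1,_,right)
state=s1 head=0 tape=_[_]aaaab   (s1,_)→(s2,b,right)
state=s2 head=1 tape=_b[a]aaab   (s2,a)→(s0,_,left)
state=s0 head=0 tape=_[b]_aaab   (s0,b)→(s1,a,right)
state=s1 head=1 tape=_a[_]aaab   (s1,_)→(s2,b,right)
state=s2 head=2 tape=_ab[a]aab   (s2,a)→(s0,_,left)
state=s0 head=1 tape=_a[b]_aab   (s0,b)→(s1,a,right)
state=s1 head=2 tape=_aa[_]aab   (s1,_)→(s2,b,right)
state=s2 head=3 tape=_aab[a]ab   (s2,a)→(s0,_,left)
state=s0 head=2 tape=_aa[b]_ab   (s0,b)→(s1,a,right)
state=s1 head=3 tape=_aaa[_]ab   (s1,_)→(s2,b,right)
state=s2 head=4 tape=_aaab[a]b   (s2,a)→(s0,_,left)
state=s0 head=3 tape=_aaa[b]_b   (s0,b)→(s1,a,right)
state=s1 head=4 tape=_aaaa[_]b   (s1,_)→(s2,b,right)
state=s2 head=5 tape=_aaaab[b]
The non-blank tape span at halt is aaaabb.

aaaabb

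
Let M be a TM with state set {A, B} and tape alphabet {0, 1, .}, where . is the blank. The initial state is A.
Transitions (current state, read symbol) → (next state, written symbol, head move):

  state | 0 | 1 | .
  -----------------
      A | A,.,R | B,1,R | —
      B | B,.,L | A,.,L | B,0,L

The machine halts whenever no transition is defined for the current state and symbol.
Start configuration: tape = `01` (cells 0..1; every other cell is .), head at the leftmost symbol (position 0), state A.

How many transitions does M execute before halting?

state=A head=0 tape=[0]1.   (A,0)→(A,.,R)
state=A head=1 tape=.[1].   (A,1)→(B,1,R)
state=B head=2 tape=.1[.]   (B,.)→(B,0,L)
state=B head=1 tape=.[1]0   (B,1)→(A,.,L)
state=A head=0 tape=[.].0
M halts after 4 transitions.

4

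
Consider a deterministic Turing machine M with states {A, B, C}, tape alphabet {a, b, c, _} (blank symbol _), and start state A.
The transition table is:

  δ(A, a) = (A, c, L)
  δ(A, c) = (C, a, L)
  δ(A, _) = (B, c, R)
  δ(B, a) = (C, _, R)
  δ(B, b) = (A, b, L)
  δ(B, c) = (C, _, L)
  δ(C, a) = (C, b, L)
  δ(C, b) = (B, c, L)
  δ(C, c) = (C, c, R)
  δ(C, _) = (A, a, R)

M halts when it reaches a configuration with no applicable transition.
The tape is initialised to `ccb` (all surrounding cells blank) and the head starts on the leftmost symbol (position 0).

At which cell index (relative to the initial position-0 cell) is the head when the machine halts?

-3

state=A head=0 tape=____[c]cb   (A,c)→(C,a,L)
state=C head=-1 tape=___[_]acb   (C,_)→(A,a,R)
state=A head=0 tape=___a[a]cb   (A,a)→(A,c,L)
state=A head=-1 tape=___[a]ccb   (A,a)→(A,c,L)
state=A head=-2 tape=__[_]cccb   (A,_)→(B,c,R)
state=B head=-1 tape=__c[c]ccb   (B,c)→(C,_,L)
state=C head=-2 tape=__[c]_ccb   (C,c)→(C,c,R)
state=C head=-1 tape=__c[_]ccb   (C,_)→(A,a,R)
state=A head=0 tape=__ca[c]cb   (A,c)→(C,a,L)
state=C head=-1 tape=__c[a]acb   (C,a)→(C,b,L)
state=C head=-2 tape=__[c]bacb   (C,c)→(C,c,R)
state=C head=-1 tape=__c[b]acb   (C,b)→(B,c,L)
state=B head=-2 tape=__[c]cacb   (B,c)→(C,_,L)
state=C head=-3 tape=_[_]_cacb   (C,_)→(A,a,R)
state=A head=-2 tape=_a[_]cacb   (A,_)→(B,c,R)
state=B head=-1 tape=_ac[c]acb   (B,c)→(C,_,L)
state=C head=-2 tape=_a[c]_acb   (C,c)→(C,c,R)
state=C head=-1 tape=_ac[_]acb   (C,_)→(A,a,R)
state=A head=0 tape=_aca[a]cb   (A,a)→(A,c,L)
state=A head=-1 tape=_ac[a]ccb   (A,a)→(A,c,L)
state=A head=-2 tape=_a[c]cccb   (A,c)→(C,a,L)
state=C head=-3 tape=_[a]acccb   (C,a)→(C,b,L)
state=C head=-4 tape=[_]bacccb   (C,_)→(A,a,R)
state=A head=-3 tape=a[b]acccb
At halt the head is at cell -3.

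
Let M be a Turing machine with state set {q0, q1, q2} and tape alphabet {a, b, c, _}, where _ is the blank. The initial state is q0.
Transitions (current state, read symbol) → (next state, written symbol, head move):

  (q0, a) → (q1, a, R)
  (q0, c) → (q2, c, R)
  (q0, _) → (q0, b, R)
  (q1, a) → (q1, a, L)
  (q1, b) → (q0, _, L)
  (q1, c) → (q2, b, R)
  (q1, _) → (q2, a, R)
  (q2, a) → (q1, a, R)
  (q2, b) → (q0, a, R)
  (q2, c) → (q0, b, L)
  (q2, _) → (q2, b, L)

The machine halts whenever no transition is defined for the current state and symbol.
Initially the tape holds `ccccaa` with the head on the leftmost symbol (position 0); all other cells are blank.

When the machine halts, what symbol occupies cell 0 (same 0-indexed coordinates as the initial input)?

state=q0 head=0 tape=_[c]cccaa   (q0,c)→(q2,c,R)
state=q2 head=1 tape=_c[c]ccaa   (q2,c)→(q0,b,L)
state=q0 head=0 tape=_[c]bccaa   (q0,c)→(q2,c,R)
state=q2 head=1 tape=_c[b]ccaa   (q2,b)→(q0,a,R)
state=q0 head=2 tape=_ca[c]caa   (q0,c)→(q2,c,R)
state=q2 head=3 tape=_cac[c]aa   (q2,c)→(q0,b,L)
state=q0 head=2 tape=_ca[c]baa   (q0,c)→(q2,c,R)
state=q2 head=3 tape=_cac[b]aa   (q2,b)→(q0,a,R)
state=q0 head=4 tape=_caca[a]a   (q0,a)→(q1,a,R)
state=q1 head=5 tape=_cacaa[a]   (q1,a)→(q1,a,L)
state=q1 head=4 tape=_caca[a]a   (q1,a)→(q1,a,L)
state=q1 head=3 tape=_cac[a]aa   (q1,a)→(q1,a,L)
state=q1 head=2 tape=_ca[c]aaa   (q1,c)→(q2,b,R)
state=q2 head=3 tape=_cab[a]aa   (q2,a)→(q1,a,R)
state=q1 head=4 tape=_caba[a]a   (q1,a)→(q1,a,L)
state=q1 head=3 tape=_cab[a]aa   (q1,a)→(q1,a,L)
state=q1 head=2 tape=_ca[b]aaa   (q1,b)→(q0,_,L)
state=q0 head=1 tape=_c[a]_aaa   (q0,a)→(q1,a,R)
state=q1 head=2 tape=_ca[_]aaa   (q1,_)→(q2,a,R)
state=q2 head=3 tape=_caa[a]aa   (q2,a)→(q1,a,R)
state=q1 head=4 tape=_caaa[a]a   (q1,a)→(q1,a,L)
state=q1 head=3 tape=_caa[a]aa   (q1,a)→(q1,a,L)
state=q1 head=2 tape=_ca[a]aaa   (q1,a)→(q1,a,L)
state=q1 head=1 tape=_c[a]aaaa   (q1,a)→(q1,a,L)
state=q1 head=0 tape=_[c]aaaaa   (q1,c)→(q2,b,R)
state=q2 head=1 tape=_b[a]aaaa   (q2,a)→(q1,a,R)
state=q1 head=2 tape=_ba[a]aaa   (q1,a)→(q1,a,L)
state=q1 head=1 tape=_b[a]aaaa   (q1,a)→(q1,a,L)
state=q1 head=0 tape=_[b]aaaaa   (q1,b)→(q0,_,L)
state=q0 head=-1 tape=[_]_aaaaa   (q0,_)→(q0,b,R)
state=q0 head=0 tape=b[_]aaaaa   (q0,_)→(q0,b,R)
state=q0 head=1 tape=bb[a]aaaa   (q0,a)→(q1,a,R)
state=q1 head=2 tape=bba[a]aaa   (q1,a)→(q1,a,L)
state=q1 head=1 tape=bb[a]aaaa   (q1,a)→(q1,a,L)
state=q1 head=0 tape=b[b]aaaaa   (q1,b)→(q0,_,L)
state=q0 head=-1 tape=[b]_aaaaa
Cell 0 holds _ when M halts.

_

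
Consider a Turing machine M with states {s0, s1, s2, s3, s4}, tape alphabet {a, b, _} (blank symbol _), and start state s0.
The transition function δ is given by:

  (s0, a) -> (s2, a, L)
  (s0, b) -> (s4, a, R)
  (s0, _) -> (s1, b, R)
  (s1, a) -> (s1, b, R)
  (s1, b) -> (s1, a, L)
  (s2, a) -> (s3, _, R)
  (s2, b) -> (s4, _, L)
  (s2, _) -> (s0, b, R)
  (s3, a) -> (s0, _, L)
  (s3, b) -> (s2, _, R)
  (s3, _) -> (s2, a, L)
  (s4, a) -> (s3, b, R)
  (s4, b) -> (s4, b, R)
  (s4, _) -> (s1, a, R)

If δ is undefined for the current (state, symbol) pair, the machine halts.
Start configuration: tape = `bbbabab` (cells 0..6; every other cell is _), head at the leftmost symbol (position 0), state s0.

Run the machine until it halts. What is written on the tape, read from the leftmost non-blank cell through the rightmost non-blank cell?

abbb___bb

s0 | [b]bbabab___   read b → write a, move R, go to s4
s4 | a[b]babab___   read b → write b, move R, go to s4
s4 | ab[b]abab___   read b → write b, move R, go to s4
s4 | abb[a]bab___   read a → write b, move R, go to s3
s3 | abbb[b]ab___   read b → write _, move R, go to s2
s2 | abbb_[a]b___   read a → write _, move R, go to s3
s3 | abbb__[b]___   read b → write _, move R, go to s2
s2 | abbb___[_]__   read _ → write b, move R, go to s0
s0 | abbb___b[_]_   read _ → write b, move R, go to s1
s1 | abbb___bb[_]
The non-blank tape span at halt is abbb___bb.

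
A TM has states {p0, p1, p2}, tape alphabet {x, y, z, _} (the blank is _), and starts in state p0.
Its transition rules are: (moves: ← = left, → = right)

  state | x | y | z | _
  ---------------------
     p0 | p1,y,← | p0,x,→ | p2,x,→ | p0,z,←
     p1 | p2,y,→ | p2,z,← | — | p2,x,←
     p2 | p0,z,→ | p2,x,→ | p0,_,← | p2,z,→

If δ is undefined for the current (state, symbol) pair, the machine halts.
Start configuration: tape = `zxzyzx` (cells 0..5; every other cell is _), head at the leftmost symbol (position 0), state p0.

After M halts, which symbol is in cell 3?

x

state=p0 head=0 tape=[z]xzyzx_   (p0,z)→(p2,x,→)
state=p2 head=1 tape=x[x]zyzx_   (p2,x)→(p0,z,→)
state=p0 head=2 tape=xz[z]yzx_   (p0,z)→(p2,x,→)
state=p2 head=3 tape=xzx[y]zx_   (p2,y)→(p2,x,→)
state=p2 head=4 tape=xzxx[z]x_   (p2,z)→(p0,_,←)
state=p0 head=3 tape=xzx[x]_x_   (p0,x)→(p1,y,←)
state=p1 head=2 tape=xz[x]y_x_   (p1,x)→(p2,y,→)
state=p2 head=3 tape=xzy[y]_x_   (p2,y)→(p2,x,→)
state=p2 head=4 tape=xzyx[_]x_   (p2,_)→(p2,z,→)
state=p2 head=5 tape=xzyxz[x]_   (p2,x)→(p0,z,→)
state=p0 head=6 tape=xzyxzz[_]   (p0,_)→(p0,z,←)
state=p0 head=5 tape=xzyxz[z]z   (p0,z)→(p2,x,→)
state=p2 head=6 tape=xzyxzx[z]   (p2,z)→(p0,_,←)
state=p0 head=5 tape=xzyxz[x]_   (p0,x)→(p1,y,←)
state=p1 head=4 tape=xzyx[z]y_
Cell 3 holds x when M halts.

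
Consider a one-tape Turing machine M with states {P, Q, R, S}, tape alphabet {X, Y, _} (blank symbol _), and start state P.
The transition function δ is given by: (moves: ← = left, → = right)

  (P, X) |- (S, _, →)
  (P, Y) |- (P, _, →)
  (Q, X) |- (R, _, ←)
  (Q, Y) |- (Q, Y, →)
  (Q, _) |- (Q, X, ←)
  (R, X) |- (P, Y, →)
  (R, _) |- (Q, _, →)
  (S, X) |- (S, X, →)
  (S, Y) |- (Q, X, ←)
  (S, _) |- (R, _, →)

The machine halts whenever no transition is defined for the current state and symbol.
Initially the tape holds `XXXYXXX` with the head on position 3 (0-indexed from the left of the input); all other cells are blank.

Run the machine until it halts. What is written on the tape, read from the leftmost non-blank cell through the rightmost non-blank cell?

state=P head=3 tape=XXX[Y]XXX___   (P,Y)→(P,_,→)
state=P head=4 tape=XXX_[X]XX___   (P,X)→(S,_,→)
state=S head=5 tape=XXX__[X]X___   (S,X)→(S,X,→)
state=S head=6 tape=XXX__X[X]___   (S,X)→(S,X,→)
state=S head=7 tape=XXX__XX[_]__   (S,_)→(R,_,→)
state=R head=8 tape=XXX__XX_[_]_   (R,_)→(Q,_,→)
state=Q head=9 tape=XXX__XX__[_]   (Q,_)→(Q,X,←)
state=Q head=8 tape=XXX__XX_[_]X   (Q,_)→(Q,X,←)
state=Q head=7 tape=XXX__XX[_]XX   (Q,_)→(Q,X,←)
state=Q head=6 tape=XXX__X[X]XXX   (Q,X)→(R,_,←)
state=R head=5 tape=XXX__[X]_XXX   (R,X)→(P,Y,→)
state=P head=6 tape=XXX__Y[_]XXX
The non-blank tape span at halt is XXX__Y_XXX.

XXX__Y_XXX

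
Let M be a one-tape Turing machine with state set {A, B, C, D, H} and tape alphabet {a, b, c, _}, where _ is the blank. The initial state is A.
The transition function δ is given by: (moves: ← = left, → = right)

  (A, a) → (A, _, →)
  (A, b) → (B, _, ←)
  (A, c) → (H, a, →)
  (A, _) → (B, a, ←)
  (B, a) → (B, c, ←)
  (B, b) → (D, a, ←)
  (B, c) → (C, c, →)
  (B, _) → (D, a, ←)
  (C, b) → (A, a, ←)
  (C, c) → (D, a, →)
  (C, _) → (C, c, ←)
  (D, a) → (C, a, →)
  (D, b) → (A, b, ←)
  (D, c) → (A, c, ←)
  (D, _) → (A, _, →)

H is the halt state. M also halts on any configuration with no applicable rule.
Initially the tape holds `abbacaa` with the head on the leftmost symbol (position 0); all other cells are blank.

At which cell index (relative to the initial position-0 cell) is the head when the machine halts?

A | _[a]bbacaa   read a → write _, move →, go to A
A | __[b]bacaa   read b → write _, move ←, go to B
B | _[_]_bacaa   read _ → write a, move ←, go to D
D | [_]a_bacaa   read _ → write _, move →, go to A
A | _[a]_bacaa   read a → write _, move →, go to A
A | __[_]bacaa   read _ → write a, move ←, go to B
B | _[_]abacaa   read _ → write a, move ←, go to D
D | [_]aabacaa   read _ → write _, move →, go to A
A | _[a]abacaa   read a → write _, move →, go to A
A | __[a]bacaa   read a → write _, move →, go to A
A | ___[b]acaa   read b → write _, move ←, go to B
B | __[_]_acaa   read _ → write a, move ←, go to D
D | _[_]a_acaa   read _ → write _, move →, go to A
A | __[a]_acaa   read a → write _, move →, go to A
A | ___[_]acaa   read _ → write a, move ←, go to B
B | __[_]aacaa   read _ → write a, move ←, go to D
D | _[_]aaacaa   read _ → write _, move →, go to A
A | __[a]aacaa   read a → write _, move →, go to A
A | ___[a]acaa   read a → write _, move →, go to A
A | ____[a]caa   read a → write _, move →, go to A
A | _____[c]aa   read c → write a, move →, go to H
H | _____a[a]a
At halt the head is at cell 5.

5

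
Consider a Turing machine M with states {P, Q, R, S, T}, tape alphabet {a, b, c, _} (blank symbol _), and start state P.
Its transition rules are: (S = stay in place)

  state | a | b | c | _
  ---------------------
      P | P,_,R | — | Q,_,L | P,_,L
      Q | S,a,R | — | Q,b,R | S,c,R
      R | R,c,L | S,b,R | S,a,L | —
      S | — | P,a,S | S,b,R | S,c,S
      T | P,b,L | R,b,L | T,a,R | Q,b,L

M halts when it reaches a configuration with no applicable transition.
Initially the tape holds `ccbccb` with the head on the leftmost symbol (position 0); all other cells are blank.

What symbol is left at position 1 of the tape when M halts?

b

P | _[c]cbccb_   read c → write _, move L, go to Q
Q | [_]_cbccb_   read _ → write c, move R, go to S
S | c[_]cbccb_   read _ → write c, move S, go to S
S | c[c]cbccb_   read c → write b, move R, go to S
S | cb[c]bccb_   read c → write b, move R, go to S
S | cbb[b]ccb_   read b → write a, move S, go to P
P | cbb[a]ccb_   read a → write _, move R, go to P
P | cbb_[c]cb_   read c → write _, move L, go to Q
Q | cbb[_]_cb_   read _ → write c, move R, go to S
S | cbbc[_]cb_   read _ → write c, move S, go to S
S | cbbc[c]cb_   read c → write b, move R, go to S
S | cbbcb[c]b_   read c → write b, move R, go to S
S | cbbcbb[b]_   read b → write a, move S, go to P
P | cbbcbb[a]_   read a → write _, move R, go to P
P | cbbcbb_[_]   read _ → write _, move L, go to P
P | cbbcbb[_]_   read _ → write _, move L, go to P
P | cbbcb[b]__
Cell 1 holds b when M halts.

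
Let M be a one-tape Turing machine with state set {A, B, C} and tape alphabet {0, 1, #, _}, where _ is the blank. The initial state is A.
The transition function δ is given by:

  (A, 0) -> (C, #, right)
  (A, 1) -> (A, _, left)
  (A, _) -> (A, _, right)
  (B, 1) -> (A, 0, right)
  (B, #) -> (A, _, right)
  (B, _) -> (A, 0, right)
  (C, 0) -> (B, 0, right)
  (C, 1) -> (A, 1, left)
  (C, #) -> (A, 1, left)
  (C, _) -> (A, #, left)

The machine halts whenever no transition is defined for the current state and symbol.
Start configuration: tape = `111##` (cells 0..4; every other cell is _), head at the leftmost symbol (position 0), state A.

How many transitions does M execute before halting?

9

A | _[1]11##   read 1 → write _, move left, go to A
A | [_]_11##   read _ → write _, move right, go to A
A | _[_]11##   read _ → write _, move right, go to A
A | __[1]1##   read 1 → write _, move left, go to A
A | _[_]_1##   read _ → write _, move right, go to A
A | __[_]1##   read _ → write _, move right, go to A
A | ___[1]##   read 1 → write _, move left, go to A
A | __[_]_##   read _ → write _, move right, go to A
A | ___[_]##   read _ → write _, move right, go to A
A | ____[#]#
M halts after 9 transitions.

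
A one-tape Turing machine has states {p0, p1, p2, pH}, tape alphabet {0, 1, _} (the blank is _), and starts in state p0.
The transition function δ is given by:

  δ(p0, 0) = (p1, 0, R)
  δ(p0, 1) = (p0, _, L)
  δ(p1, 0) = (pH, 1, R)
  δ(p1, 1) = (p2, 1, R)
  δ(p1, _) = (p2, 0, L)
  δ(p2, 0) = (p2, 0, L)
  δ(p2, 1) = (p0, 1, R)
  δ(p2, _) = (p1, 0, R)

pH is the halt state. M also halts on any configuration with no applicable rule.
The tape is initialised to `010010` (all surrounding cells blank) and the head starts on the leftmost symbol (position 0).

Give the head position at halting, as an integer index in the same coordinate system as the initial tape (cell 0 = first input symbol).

p0 | [0]10010   read 0 → write 0, move R, go to p1
p1 | 0[1]0010   read 1 → write 1, move R, go to p2
p2 | 01[0]010   read 0 → write 0, move L, go to p2
p2 | 0[1]0010   read 1 → write 1, move R, go to p0
p0 | 01[0]010   read 0 → write 0, move R, go to p1
p1 | 010[0]10   read 0 → write 1, move R, go to pH
pH | 0101[1]0
At halt the head is at cell 4.

4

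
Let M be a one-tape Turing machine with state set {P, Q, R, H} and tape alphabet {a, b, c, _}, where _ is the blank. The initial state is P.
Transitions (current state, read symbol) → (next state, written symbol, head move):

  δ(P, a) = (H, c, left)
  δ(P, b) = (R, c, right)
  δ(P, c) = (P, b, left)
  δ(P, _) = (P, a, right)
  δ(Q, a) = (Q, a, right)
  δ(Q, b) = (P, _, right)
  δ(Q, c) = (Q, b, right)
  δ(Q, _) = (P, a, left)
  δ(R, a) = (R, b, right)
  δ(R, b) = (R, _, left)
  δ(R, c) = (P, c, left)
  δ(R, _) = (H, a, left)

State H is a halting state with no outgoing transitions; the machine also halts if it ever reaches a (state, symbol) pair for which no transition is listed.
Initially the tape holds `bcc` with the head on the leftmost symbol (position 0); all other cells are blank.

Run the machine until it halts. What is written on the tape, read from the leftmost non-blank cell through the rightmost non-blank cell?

state=P head=0 tape=__[b]cc   (P,b)→(R,c,right)
state=R head=1 tape=__c[c]c   (R,c)→(P,c,left)
state=P head=0 tape=__[c]cc   (P,c)→(P,b,left)
state=P head=-1 tape=_[_]bcc   (P,_)→(P,a,right)
state=P head=0 tape=_a[b]cc   (P,b)→(R,c,right)
state=R head=1 tape=_ac[c]c   (R,c)→(P,c,left)
state=P head=0 tape=_a[c]cc   (P,c)→(P,b,left)
state=P head=-1 tape=_[a]bcc   (P,a)→(H,c,left)
state=H head=-2 tape=[_]cbcc
The non-blank tape span at halt is cbcc.

cbcc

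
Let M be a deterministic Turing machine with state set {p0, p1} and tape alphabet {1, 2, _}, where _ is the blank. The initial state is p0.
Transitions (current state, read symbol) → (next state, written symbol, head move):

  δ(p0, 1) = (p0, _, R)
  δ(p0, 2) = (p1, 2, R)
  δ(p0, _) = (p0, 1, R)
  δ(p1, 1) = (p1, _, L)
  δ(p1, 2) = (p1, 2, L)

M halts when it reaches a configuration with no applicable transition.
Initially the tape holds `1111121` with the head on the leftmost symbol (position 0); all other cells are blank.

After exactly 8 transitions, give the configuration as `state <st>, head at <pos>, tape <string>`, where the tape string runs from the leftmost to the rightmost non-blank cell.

state p1, head at 4, tape 2

p0 | [1]111121   read 1 → write _, move R, go to p0
p0 | _[1]11121   read 1 → write _, move R, go to p0
p0 | __[1]1121   read 1 → write _, move R, go to p0
p0 | ___[1]121   read 1 → write _, move R, go to p0
p0 | ____[1]21   read 1 → write _, move R, go to p0
p0 | _____[2]1   read 2 → write 2, move R, go to p1
p1 | _____2[1]   read 1 → write _, move L, go to p1
p1 | _____[2]_   read 2 → write 2, move L, go to p1
p1 | ____[_]2_
After 8 steps: state p1, head at 4, tape 2.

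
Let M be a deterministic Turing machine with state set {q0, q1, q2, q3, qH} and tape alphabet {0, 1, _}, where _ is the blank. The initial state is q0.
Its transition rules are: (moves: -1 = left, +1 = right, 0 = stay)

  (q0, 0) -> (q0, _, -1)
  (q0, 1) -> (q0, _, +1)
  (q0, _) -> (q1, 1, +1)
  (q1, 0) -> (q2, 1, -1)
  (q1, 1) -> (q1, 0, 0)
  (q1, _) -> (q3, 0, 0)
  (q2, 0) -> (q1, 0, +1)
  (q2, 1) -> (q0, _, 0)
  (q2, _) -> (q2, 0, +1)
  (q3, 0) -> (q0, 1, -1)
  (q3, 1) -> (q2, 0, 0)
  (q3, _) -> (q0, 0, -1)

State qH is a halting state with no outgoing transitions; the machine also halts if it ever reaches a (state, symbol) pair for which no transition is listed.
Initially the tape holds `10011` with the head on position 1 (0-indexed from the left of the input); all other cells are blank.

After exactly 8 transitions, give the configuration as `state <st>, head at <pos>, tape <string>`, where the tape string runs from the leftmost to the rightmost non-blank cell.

q0 | 1[0]011   read 0 → write _, move -1, go to q0
q0 | [1]_011   read 1 → write _, move +1, go to q0
q0 | _[_]011   read _ → write 1, move +1, go to q1
q1 | _1[0]11   read 0 → write 1, move -1, go to q2
q2 | _[1]111   read 1 → write _, move 0, go to q0
q0 | _[_]111   read _ → write 1, move +1, go to q1
q1 | _1[1]11   read 1 → write 0, move 0, go to q1
q1 | _1[0]11   read 0 → write 1, move -1, go to q2
q2 | _[1]111
After 8 steps: state q2, head at 1, tape 1111.

state q2, head at 1, tape 1111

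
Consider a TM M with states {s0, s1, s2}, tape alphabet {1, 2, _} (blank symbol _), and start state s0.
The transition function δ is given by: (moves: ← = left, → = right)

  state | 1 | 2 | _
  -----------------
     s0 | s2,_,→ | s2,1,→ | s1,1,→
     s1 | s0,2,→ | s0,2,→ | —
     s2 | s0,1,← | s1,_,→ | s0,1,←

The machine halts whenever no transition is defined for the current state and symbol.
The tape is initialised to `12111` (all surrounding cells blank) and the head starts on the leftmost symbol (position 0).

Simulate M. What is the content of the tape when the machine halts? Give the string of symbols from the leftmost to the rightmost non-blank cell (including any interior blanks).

2121

s0 | [1]2111__   read 1 → write _, move →, go to s2
s2 | _[2]111__   read 2 → write _, move →, go to s1
s1 | __[1]11__   read 1 → write 2, move →, go to s0
s0 | __2[1]1__   read 1 → write _, move →, go to s2
s2 | __2_[1]__   read 1 → write 1, move ←, go to s0
s0 | __2[_]1__   read _ → write 1, move →, go to s1
s1 | __21[1]__   read 1 → write 2, move →, go to s0
s0 | __212[_]_   read _ → write 1, move →, go to s1
s1 | __2121[_]
The non-blank tape span at halt is 2121.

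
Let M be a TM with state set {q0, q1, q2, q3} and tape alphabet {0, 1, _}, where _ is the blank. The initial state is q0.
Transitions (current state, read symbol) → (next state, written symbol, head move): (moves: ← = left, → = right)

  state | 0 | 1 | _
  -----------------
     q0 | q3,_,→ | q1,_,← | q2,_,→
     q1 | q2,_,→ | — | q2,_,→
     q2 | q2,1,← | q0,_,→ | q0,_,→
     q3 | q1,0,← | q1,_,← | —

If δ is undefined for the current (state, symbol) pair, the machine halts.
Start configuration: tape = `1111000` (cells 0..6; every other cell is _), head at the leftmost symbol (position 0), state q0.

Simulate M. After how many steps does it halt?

q0 | _[1]111000_   read 1 → write _, move ←, go to q1
q1 | [_]_111000_   read _ → write _, move →, go to q2
q2 | _[_]111000_   read _ → write _, move →, go to q0
q0 | __[1]11000_   read 1 → write _, move ←, go to q1
q1 | _[_]_11000_   read _ → write _, move →, go to q2
q2 | __[_]11000_   read _ → write _, move →, go to q0
q0 | ___[1]1000_   read 1 → write _, move ←, go to q1
q1 | __[_]_1000_   read _ → write _, move →, go to q2
q2 | ___[_]1000_   read _ → write _, move →, go to q0
q0 | ____[1]000_   read 1 → write _, move ←, go to q1
q1 | ___[_]_000_   read _ → write _, move →, go to q2
q2 | ____[_]000_   read _ → write _, move →, go to q0
q0 | _____[0]00_   read 0 → write _, move →, go to q3
q3 | ______[0]0_   read 0 → write 0, move ←, go to q1
q1 | _____[_]00_   read _ → write _, move →, go to q2
q2 | ______[0]0_   read 0 → write 1, move ←, go to q2
q2 | _____[_]10_   read _ → write _, move →, go to q0
q0 | ______[1]0_   read 1 → write _, move ←, go to q1
q1 | _____[_]_0_   read _ → write _, move →, go to q2
q2 | ______[_]0_   read _ → write _, move →, go to q0
q0 | _______[0]_   read 0 → write _, move →, go to q3
q3 | ________[_]
M halts after 21 transitions.

21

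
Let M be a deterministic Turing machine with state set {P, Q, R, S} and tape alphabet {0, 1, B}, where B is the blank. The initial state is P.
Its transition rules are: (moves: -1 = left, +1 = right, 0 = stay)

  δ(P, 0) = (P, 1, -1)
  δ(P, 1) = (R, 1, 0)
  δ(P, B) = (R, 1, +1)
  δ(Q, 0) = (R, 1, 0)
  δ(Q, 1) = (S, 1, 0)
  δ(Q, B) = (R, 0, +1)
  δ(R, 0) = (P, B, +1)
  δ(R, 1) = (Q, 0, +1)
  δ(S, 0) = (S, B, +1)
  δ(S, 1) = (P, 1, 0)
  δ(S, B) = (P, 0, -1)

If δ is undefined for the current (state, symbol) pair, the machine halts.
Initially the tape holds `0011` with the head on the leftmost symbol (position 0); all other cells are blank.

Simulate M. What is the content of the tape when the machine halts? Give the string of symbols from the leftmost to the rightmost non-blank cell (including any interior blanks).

100000

state=P head=0 tape=B[0]011BB   (P,0)→(P,1,-1)
state=P head=-1 tape=[B]1011BB   (P,B)→(R,1,+1)
state=R head=0 tape=1[1]011BB   (R,1)→(Q,0,+1)
state=Q head=1 tape=10[0]11BB   (Q,0)→(R,1,0)
state=R head=1 tape=10[1]11BB   (R,1)→(Q,0,+1)
state=Q head=2 tape=100[1]1BB   (Q,1)→(S,1,0)
state=S head=2 tape=100[1]1BB   (S,1)→(P,1,0)
state=P head=2 tape=100[1]1BB   (P,1)→(R,1,0)
state=R head=2 tape=100[1]1BB   (R,1)→(Q,0,+1)
state=Q head=3 tape=1000[1]BB   (Q,1)→(S,1,0)
state=S head=3 tape=1000[1]BB   (S,1)→(P,1,0)
state=P head=3 tape=1000[1]BB   (P,1)→(R,1,0)
state=R head=3 tape=1000[1]BB   (R,1)→(Q,0,+1)
state=Q head=4 tape=10000[B]B   (Q,B)→(R,0,+1)
state=R head=5 tape=100000[B]
The non-blank tape span at halt is 100000.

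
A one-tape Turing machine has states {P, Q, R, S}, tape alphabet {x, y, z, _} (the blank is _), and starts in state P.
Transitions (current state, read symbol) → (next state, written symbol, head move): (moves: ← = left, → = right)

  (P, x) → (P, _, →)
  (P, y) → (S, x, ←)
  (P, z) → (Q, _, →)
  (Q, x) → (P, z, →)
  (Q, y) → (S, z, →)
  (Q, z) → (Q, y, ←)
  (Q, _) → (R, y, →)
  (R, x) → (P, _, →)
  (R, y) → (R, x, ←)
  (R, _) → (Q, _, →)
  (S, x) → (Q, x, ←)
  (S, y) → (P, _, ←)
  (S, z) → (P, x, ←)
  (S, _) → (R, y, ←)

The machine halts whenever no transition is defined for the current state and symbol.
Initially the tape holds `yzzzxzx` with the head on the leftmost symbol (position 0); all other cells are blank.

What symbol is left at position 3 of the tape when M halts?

state=P head=0 tape=___[y]zzzxzx_   (P,y)→(S,x,←)
state=S head=-1 tape=__[_]xzzzxzx_   (S,_)→(R,y,←)
state=R head=-2 tape=_[_]yxzzzxzx_   (R,_)→(Q,_,→)
state=Q head=-1 tape=__[y]xzzzxzx_   (Q,y)→(S,z,→)
state=S head=0 tape=__z[x]zzzxzx_   (S,x)→(Q,x,←)
state=Q head=-1 tape=__[z]xzzzxzx_   (Q,z)→(Q,y,←)
state=Q head=-2 tape=_[_]yxzzzxzx_   (Q,_)→(R,y,→)
state=R head=-1 tape=_y[y]xzzzxzx_   (R,y)→(R,x,←)
state=R head=-2 tape=_[y]xxzzzxzx_   (R,y)→(R,x,←)
state=R head=-3 tape=[_]xxxzzzxzx_   (R,_)→(Q,_,→)
state=Q head=-2 tape=_[x]xxzzzxzx_   (Q,x)→(P,z,→)
state=P head=-1 tape=_z[x]xzzzxzx_   (P,x)→(P,_,→)
state=P head=0 tape=_z_[x]zzzxzx_   (P,x)→(P,_,→)
state=P head=1 tape=_z__[z]zzxzx_   (P,z)→(Q,_,→)
state=Q head=2 tape=_z___[z]zxzx_   (Q,z)→(Q,y,←)
state=Q head=1 tape=_z__[_]yzxzx_   (Q,_)→(R,y,→)
state=R head=2 tape=_z__y[y]zxzx_   (R,y)→(R,x,←)
state=R head=1 tape=_z__[y]xzxzx_   (R,y)→(R,x,←)
state=R head=0 tape=_z_[_]xxzxzx_   (R,_)→(Q,_,→)
state=Q head=1 tape=_z__[x]xzxzx_   (Q,x)→(P,z,→)
state=P head=2 tape=_z__z[x]zxzx_   (P,x)→(P,_,→)
state=P head=3 tape=_z__z_[z]xzx_   (P,z)→(Q,_,→)
state=Q head=4 tape=_z__z__[x]zx_   (Q,x)→(P,z,→)
state=P head=5 tape=_z__z__z[z]x_   (P,z)→(Q,_,→)
state=Q head=6 tape=_z__z__z_[x]_   (Q,x)→(P,z,→)
state=P head=7 tape=_z__z__z_z[_]
Cell 3 holds _ when M halts.

_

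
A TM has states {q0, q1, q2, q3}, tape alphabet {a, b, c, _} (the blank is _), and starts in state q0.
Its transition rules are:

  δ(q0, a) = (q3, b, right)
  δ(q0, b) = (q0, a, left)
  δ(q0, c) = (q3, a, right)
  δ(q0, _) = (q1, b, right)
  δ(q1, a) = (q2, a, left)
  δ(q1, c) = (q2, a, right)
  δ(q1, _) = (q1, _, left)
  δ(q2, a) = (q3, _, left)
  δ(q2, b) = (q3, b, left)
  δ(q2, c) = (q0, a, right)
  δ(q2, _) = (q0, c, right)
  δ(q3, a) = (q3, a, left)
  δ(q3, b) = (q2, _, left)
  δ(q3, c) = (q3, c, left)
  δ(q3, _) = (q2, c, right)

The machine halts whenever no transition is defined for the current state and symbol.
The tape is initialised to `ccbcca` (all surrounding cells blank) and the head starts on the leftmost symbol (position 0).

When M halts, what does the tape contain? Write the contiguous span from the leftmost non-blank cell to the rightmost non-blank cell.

state=q0 head=0 tape=___[c]cbcca   (q0,c)→(q3,a,right)
state=q3 head=1 tape=___a[c]bcca   (q3,c)→(q3,c,left)
state=q3 head=0 tape=___[a]cbcca   (q3,a)→(q3,a,left)
state=q3 head=-1 tape=__[_]acbcca   (q3,_)→(q2,c,right)
state=q2 head=0 tape=__c[a]cbcca   (q2,a)→(q3,_,left)
state=q3 head=-1 tape=__[c]_cbcca   (q3,c)→(q3,c,left)
state=q3 head=-2 tape=_[_]c_cbcca   (q3,_)→(q2,c,right)
state=q2 head=-1 tape=_c[c]_cbcca   (q2,c)→(q0,a,right)
state=q0 head=0 tape=_ca[_]cbcca   (q0,_)→(q1,b,right)
state=q1 head=1 tape=_cab[c]bcca   (q1,c)→(q2,a,right)
state=q2 head=2 tape=_caba[b]cca   (q2,b)→(q3,b,left)
state=q3 head=1 tape=_cab[a]bcca   (q3,a)→(q3,a,left)
state=q3 head=0 tape=_ca[b]abcca   (q3,b)→(q2,_,left)
state=q2 head=-1 tape=_c[a]_abcca   (q2,a)→(q3,_,left)
state=q3 head=-2 tape=_[c]__abcca   (q3,c)→(q3,c,left)
state=q3 head=-3 tape=[_]c__abcca   (q3,_)→(q2,c,right)
state=q2 head=-2 tape=c[c]__abcca   (q2,c)→(q0,a,right)
state=q0 head=-1 tape=ca[_]_abcca   (q0,_)→(q1,b,right)
state=q1 head=0 tape=cab[_]abcca   (q1,_)→(q1,_,left)
state=q1 head=-1 tape=ca[b]_abcca
The non-blank tape span at halt is cab_abcca.

cab_abcca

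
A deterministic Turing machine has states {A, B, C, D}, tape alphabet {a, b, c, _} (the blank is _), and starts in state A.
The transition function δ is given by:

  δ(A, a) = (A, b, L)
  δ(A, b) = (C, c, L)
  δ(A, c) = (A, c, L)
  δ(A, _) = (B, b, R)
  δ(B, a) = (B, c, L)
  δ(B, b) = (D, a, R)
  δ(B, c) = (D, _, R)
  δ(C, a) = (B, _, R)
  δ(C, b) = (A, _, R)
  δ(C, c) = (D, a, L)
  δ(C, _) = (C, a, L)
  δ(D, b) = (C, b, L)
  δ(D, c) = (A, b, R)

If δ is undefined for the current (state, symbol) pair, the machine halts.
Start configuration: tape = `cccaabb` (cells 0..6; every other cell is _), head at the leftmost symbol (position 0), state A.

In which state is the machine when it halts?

D

state=A head=0 tape=_[c]ccaabb   (A,c)→(A,c,L)
state=A head=-1 tape=[_]cccaabb   (A,_)→(B,b,R)
state=B head=0 tape=b[c]ccaabb   (B,c)→(D,_,R)
state=D head=1 tape=b_[c]caabb   (D,c)→(A,b,R)
state=A head=2 tape=b_b[c]aabb   (A,c)→(A,c,L)
state=A head=1 tape=b_[b]caabb   (A,b)→(C,c,L)
state=C head=0 tape=b[_]ccaabb   (C,_)→(C,a,L)
state=C head=-1 tape=[b]accaabb   (C,b)→(A,_,R)
state=A head=0 tape=_[a]ccaabb   (A,a)→(A,b,L)
state=A head=-1 tape=[_]bccaabb   (A,_)→(B,b,R)
state=B head=0 tape=b[b]ccaabb   (B,b)→(D,a,R)
state=D head=1 tape=ba[c]caabb   (D,c)→(A,b,R)
state=A head=2 tape=bab[c]aabb   (A,c)→(A,c,L)
state=A head=1 tape=ba[b]caabb   (A,b)→(C,c,L)
state=C head=0 tape=b[a]ccaabb   (C,a)→(B,_,R)
state=B head=1 tape=b_[c]caabb   (B,c)→(D,_,R)
state=D head=2 tape=b__[c]aabb   (D,c)→(A,b,R)
state=A head=3 tape=b__b[a]abb   (A,a)→(A,b,L)
state=A head=2 tape=b__[b]babb   (A,b)→(C,c,L)
state=C head=1 tape=b_[_]cbabb   (C,_)→(C,a,L)
state=C head=0 tape=b[_]acbabb   (C,_)→(C,a,L)
state=C head=-1 tape=[b]aacbabb   (C,b)→(A,_,R)
state=A head=0 tape=_[a]acbabb   (A,a)→(A,b,L)
state=A head=-1 tape=[_]bacbabb   (A,_)→(B,b,R)
state=B head=0 tape=b[b]acbabb   (B,b)→(D,a,R)
state=D head=1 tape=ba[a]cbabb
No transition is defined for (D, a); M halts in state D.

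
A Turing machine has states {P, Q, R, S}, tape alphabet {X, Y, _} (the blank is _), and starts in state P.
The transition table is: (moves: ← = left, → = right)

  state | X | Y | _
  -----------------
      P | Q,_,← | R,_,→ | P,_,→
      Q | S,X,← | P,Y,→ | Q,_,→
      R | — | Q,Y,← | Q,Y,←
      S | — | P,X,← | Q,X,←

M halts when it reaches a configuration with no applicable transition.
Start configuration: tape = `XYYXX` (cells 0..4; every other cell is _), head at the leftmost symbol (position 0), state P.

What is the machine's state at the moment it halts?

R

state=P head=0 tape=_[X]YYXX   (P,X)→(Q,_,←)
state=Q head=-1 tape=[_]_YYXX   (Q,_)→(Q,_,→)
state=Q head=0 tape=_[_]YYXX   (Q,_)→(Q,_,→)
state=Q head=1 tape=__[Y]YXX   (Q,Y)→(P,Y,→)
state=P head=2 tape=__Y[Y]XX   (P,Y)→(R,_,→)
state=R head=3 tape=__Y_[X]X
No transition is defined for (R, X); M halts in state R.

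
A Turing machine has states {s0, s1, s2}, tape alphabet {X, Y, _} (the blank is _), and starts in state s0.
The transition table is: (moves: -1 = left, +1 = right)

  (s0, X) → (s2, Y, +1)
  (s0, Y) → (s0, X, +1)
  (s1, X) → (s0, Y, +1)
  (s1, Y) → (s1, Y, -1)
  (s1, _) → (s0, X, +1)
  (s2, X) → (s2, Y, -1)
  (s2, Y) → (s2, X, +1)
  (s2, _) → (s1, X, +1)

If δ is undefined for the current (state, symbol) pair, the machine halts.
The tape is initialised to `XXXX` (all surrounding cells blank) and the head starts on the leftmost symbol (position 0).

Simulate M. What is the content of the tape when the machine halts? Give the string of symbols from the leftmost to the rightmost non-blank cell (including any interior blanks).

s0 | _[X]XXX___   read X → write Y, move +1, go to s2
s2 | _Y[X]XX___   read X → write Y, move -1, go to s2
s2 | _[Y]YXX___   read Y → write X, move +1, go to s2
s2 | _X[Y]XX___   read Y → write X, move +1, go to s2
s2 | _XX[X]X___   read X → write Y, move -1, go to s2
s2 | _X[X]YX___   read X → write Y, move -1, go to s2
s2 | _[X]YYX___   read X → write Y, move -1, go to s2
s2 | [_]YYYX___   read _ → write X, move +1, go to s1
s1 | X[Y]YYX___   read Y → write Y, move -1, go to s1
s1 | [X]YYYX___   read X → write Y, move +1, go to s0
s0 | Y[Y]YYX___   read Y → write X, move +1, go to s0
s0 | YX[Y]YX___   read Y → write X, move +1, go to s0
s0 | YXX[Y]X___   read Y → write X, move +1, go to s0
s0 | YXXX[X]___   read X → write Y, move +1, go to s2
s2 | YXXXY[_]__   read _ → write X, move +1, go to s1
s1 | YXXXYX[_]_   read _ → write X, move +1, go to s0
s0 | YXXXYXX[_]
The non-blank tape span at halt is YXXXYXX.

YXXXYXX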